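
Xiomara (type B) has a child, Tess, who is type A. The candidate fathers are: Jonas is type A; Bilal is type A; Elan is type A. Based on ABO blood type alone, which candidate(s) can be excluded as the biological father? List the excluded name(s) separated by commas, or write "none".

none

A candidate is excluded only if no genotype consistent with his phenotype could produce a type A child with a type B mother.
Every candidate has at least one consistent genotype combination, so none can be excluded.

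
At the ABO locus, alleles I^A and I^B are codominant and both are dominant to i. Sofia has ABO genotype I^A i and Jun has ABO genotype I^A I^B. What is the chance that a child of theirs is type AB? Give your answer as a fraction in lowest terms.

ABO cross I^A i × I^A I^B → offspring phenotypes: 1/2 A, 1/4 B, 1/4 AB.
So P(type AB) = 1/4.

1/4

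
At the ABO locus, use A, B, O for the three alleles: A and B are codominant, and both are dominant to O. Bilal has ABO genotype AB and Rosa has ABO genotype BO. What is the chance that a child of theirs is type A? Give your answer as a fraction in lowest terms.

1/4

ABO cross AB × BO → offspring phenotypes: 1/4 A, 1/2 B, 1/4 AB.
So P(type A) = 1/4.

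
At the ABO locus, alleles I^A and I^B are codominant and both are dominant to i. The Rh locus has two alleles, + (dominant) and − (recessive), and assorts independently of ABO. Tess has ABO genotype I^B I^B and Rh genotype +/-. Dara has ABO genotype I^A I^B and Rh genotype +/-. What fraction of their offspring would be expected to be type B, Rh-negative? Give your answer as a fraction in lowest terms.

1/8

ABO cross I^B I^B × I^A I^B → offspring phenotypes: 1/2 B, 1/2 AB.
Rh cross +/- × +/- → 3/4 Rh+, 1/4 Rh-.
Independent loci: P(type B, Rh-negative) = 1/2 × 1/4 = 1/8.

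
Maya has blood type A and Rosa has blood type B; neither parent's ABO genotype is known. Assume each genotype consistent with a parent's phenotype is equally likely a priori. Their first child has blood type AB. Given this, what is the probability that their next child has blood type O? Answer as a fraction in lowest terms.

Possible genotypes: Maya ∈ {I^A I^A, I^A i}; Rosa ∈ {I^B I^B, I^B i}.
Weight each parental genotype pair by prior × P(type-AB child):
  I^A I^A × I^B I^B: posterior weight 4/9; P(next child type O) = 0.
  I^A I^A × I^B i: posterior weight 2/9; P(next child type O) = 0.
  I^A i × I^B I^B: posterior weight 2/9; P(next child type O) = 0.
  I^A i × I^B i: posterior weight 1/9; P(next child type O) = 1/4.
Weighted sum = 1/36.

1/36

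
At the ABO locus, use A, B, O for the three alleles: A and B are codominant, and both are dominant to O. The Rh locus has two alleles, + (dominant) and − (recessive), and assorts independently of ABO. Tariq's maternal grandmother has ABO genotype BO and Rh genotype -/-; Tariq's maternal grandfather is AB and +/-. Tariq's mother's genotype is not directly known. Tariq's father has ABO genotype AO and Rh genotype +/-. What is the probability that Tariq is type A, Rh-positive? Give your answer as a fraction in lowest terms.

15/64

Tariq's mother's ABO genotype from BO × AB: 1/4 AB, 1/4 AO, 1/4 BB, 1/4 BO.
Crossing each possibility with the father AO and summing P(type A): 1/4·1/2 + 1/4·3/4 + 1/4·0 + 1/4·1/4 = 3/8.
Similarly for Rh via the mother's Rh distribution: P(Rh+) = 5/8.
Independent loci: 3/8 × 5/8 = 15/64.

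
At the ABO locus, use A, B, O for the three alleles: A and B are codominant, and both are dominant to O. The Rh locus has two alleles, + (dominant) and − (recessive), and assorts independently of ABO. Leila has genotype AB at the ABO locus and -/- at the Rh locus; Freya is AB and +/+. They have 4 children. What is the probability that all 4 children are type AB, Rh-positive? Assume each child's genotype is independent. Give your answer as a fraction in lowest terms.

1/16

ABO cross AB × AB → 1/4 A, 1/4 B, 1/2 AB.
Rh cross -/- × +/+ → 1 Rh+; so P(type AB, Rh-positive) = 1/2 × 1 = 1/2 per child.
All 4 independent: (1/2)^4 = 1/16.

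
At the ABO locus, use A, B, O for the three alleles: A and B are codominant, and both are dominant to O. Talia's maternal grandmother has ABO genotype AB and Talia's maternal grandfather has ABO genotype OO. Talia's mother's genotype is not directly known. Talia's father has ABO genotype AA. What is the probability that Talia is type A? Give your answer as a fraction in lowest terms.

Talia's mother's ABO genotype from AB × OO: 1/2 AO, 1/2 BO.
Crossing each possibility with the father AA and summing P(type A): 1/2·1 + 1/2·1/2 = 3/4.

3/4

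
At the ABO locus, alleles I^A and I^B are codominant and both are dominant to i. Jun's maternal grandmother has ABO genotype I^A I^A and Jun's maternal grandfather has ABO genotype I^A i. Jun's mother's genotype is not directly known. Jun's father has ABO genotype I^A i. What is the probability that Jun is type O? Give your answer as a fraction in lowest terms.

1/8

Jun's mother's ABO genotype from I^A I^A × I^A i: 1/2 I^A I^A, 1/2 I^A i.
Crossing each possibility with the father I^A i and summing P(type O): 1/2·0 + 1/2·1/4 = 1/8.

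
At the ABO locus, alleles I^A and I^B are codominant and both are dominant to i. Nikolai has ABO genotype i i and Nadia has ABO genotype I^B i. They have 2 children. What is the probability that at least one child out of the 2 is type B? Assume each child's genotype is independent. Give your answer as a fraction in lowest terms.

3/4

ABO cross i i × I^B i → 1/2 O, 1/2 B.
So P(type B) = 1/2 per child.
P(none) = (1/2)^2 = 1/4; P(at least one) = 1 − 1/4 = 3/4.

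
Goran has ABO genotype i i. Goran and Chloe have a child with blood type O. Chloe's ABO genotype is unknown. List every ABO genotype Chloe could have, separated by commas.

I^A i, I^B i, i i

For each candidate genotype of Chloe, check whether crossing it with i i can produce every observed child phenotype.
  I^A I^A → possible child types {A} ✗
  I^A I^B → possible child types {A, B} ✗
  I^A i → possible child types {O, A} ✓
  I^B I^B → possible child types {B} ✗
  I^B i → possible child types {O, B} ✓
  i i → possible child types {O} ✓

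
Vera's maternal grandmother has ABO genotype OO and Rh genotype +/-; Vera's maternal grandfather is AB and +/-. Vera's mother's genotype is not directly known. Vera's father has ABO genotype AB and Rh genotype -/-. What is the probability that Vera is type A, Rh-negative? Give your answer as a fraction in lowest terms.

Vera's mother's ABO genotype from OO × AB: 1/2 AO, 1/2 BO.
Crossing each possibility with the father AB and summing P(type A): 1/2·1/2 + 1/2·1/4 = 3/8.
Similarly for Rh via the mother's Rh distribution: P(Rh-) = 1/2.
Independent loci: 3/8 × 1/2 = 3/16.

3/16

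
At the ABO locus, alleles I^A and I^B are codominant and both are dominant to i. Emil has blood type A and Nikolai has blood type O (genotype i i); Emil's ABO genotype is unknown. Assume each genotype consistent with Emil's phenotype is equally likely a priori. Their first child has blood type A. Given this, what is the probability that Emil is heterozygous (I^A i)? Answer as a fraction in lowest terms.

Possible genotypes: Emil ∈ {I^A I^A, I^A i}; Nikolai ∈ {i i}.
Weight each parental genotype pair by prior × P(type-A child):
  I^A I^A × i i: posterior weight 2/3.
  I^A i × i i: posterior weight 1/3.
Sum the posterior weight over pairs where Emil is I^A i: 1/3.

1/3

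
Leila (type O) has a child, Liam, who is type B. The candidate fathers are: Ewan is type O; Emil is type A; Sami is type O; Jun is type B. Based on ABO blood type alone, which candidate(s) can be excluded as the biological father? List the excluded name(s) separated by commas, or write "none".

A candidate is excluded only if no genotype consistent with his phenotype could produce a type B child with a type O mother.
Ewan (type O): no genotype consistent with that phenotype can produce a type-B child with a type-O mother.
Emil (type A): no genotype consistent with that phenotype can produce a type-B child with a type-O mother.
Sami (type O): no genotype consistent with that phenotype can produce a type-B child with a type-O mother.

Ewan, Emil, Sami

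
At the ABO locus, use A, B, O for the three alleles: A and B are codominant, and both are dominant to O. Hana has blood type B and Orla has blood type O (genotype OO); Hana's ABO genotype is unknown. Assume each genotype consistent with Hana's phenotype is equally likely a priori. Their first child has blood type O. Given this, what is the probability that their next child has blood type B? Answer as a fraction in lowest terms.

Possible genotypes: Hana ∈ {BB, BO}; Orla ∈ {OO}.
Weight each parental genotype pair by prior × P(type-O child):
  BO × OO: posterior weight 1; P(next child type B) = 1/2.
Weighted sum = 1/2.

1/2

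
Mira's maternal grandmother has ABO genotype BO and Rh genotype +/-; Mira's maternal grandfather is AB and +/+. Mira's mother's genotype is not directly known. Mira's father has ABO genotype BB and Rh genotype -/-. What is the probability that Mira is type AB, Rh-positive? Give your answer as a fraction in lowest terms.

3/16

Mira's mother's ABO genotype from BO × AB: 1/4 AB, 1/4 AO, 1/4 BB, 1/4 BO.
Crossing each possibility with the father BB and summing P(type AB): 1/4·1/2 + 1/4·1/2 + 1/4·0 + 1/4·0 = 1/4.
Similarly for Rh via the mother's Rh distribution: P(Rh+) = 3/4.
Independent loci: 1/4 × 3/4 = 3/16.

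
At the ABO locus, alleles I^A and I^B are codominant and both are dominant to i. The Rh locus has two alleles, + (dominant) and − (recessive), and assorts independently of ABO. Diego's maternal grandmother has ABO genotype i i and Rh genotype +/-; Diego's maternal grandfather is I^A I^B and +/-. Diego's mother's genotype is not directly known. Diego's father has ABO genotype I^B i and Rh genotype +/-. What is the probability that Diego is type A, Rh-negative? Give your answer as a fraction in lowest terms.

Diego's mother's ABO genotype from i i × I^A I^B: 1/2 I^A i, 1/2 I^B i.
Crossing each possibility with the father I^B i and summing P(type A): 1/2·1/4 + 1/2·0 = 1/8.
Similarly for Rh via the mother's Rh distribution: P(Rh-) = 1/4.
Independent loci: 1/8 × 1/4 = 1/32.

1/32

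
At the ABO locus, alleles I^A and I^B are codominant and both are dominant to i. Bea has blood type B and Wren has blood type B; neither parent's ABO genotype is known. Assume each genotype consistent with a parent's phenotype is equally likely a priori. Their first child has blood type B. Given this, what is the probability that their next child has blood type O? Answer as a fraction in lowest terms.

Possible genotypes: Bea ∈ {I^B I^B, I^B i}; Wren ∈ {I^B I^B, I^B i}.
Weight each parental genotype pair by prior × P(type-B child):
  I^B I^B × I^B I^B: posterior weight 4/15; P(next child type O) = 0.
  I^B I^B × I^B i: posterior weight 4/15; P(next child type O) = 0.
  I^B i × I^B I^B: posterior weight 4/15; P(next child type O) = 0.
  I^B i × I^B i: posterior weight 1/5; P(next child type O) = 1/4.
Weighted sum = 1/20.

1/20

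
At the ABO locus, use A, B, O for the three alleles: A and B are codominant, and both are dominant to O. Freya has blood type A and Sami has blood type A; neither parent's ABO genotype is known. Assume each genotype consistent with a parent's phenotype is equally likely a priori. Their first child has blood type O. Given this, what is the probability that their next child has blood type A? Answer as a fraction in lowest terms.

Possible genotypes: Freya ∈ {AA, AO}; Sami ∈ {AA, AO}.
Weight each parental genotype pair by prior × P(type-O child):
  AO × AO: posterior weight 1; P(next child type A) = 3/4.
Weighted sum = 3/4.

3/4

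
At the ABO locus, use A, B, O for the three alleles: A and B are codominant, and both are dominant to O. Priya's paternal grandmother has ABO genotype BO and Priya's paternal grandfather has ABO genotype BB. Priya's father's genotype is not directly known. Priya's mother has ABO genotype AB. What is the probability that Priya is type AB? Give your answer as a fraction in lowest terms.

3/8

Priya's father's ABO genotype from BO × BB: 1/2 BB, 1/2 BO.
Crossing each possibility with the mother AB and summing P(type AB): 1/2·1/2 + 1/2·1/4 = 3/8.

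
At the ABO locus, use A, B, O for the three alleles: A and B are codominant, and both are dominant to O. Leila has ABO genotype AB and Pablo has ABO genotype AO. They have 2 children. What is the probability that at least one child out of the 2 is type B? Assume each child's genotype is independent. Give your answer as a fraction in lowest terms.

7/16

ABO cross AB × AO → 1/2 A, 1/4 B, 1/4 AB.
So P(type B) = 1/4 per child.
P(none) = (3/4)^2 = 9/16; P(at least one) = 1 − 9/16 = 7/16.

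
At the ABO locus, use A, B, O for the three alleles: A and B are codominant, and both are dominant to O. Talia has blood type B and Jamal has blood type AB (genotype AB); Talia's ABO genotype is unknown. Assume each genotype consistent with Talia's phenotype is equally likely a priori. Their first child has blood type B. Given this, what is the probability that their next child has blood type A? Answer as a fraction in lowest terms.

1/8

Possible genotypes: Talia ∈ {BB, BO}; Jamal ∈ {AB}.
Weight each parental genotype pair by prior × P(type-B child):
  BB × AB: posterior weight 1/2; P(next child type A) = 0.
  BO × AB: posterior weight 1/2; P(next child type A) = 1/4.
Weighted sum = 1/8.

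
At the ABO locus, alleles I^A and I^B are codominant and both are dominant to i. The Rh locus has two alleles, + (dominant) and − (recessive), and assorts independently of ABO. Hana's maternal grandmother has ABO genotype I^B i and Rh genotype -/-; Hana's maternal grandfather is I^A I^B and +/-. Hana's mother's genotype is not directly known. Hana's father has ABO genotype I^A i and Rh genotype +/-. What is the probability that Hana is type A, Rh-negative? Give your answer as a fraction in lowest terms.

Hana's mother's ABO genotype from I^B i × I^A I^B: 1/4 I^A I^B, 1/4 I^A i, 1/4 I^B I^B, 1/4 I^B i.
Crossing each possibility with the father I^A i and summing P(type A): 1/4·1/2 + 1/4·3/4 + 1/4·0 + 1/4·1/4 = 3/8.
Similarly for Rh via the mother's Rh distribution: P(Rh-) = 3/8.
Independent loci: 3/8 × 3/8 = 9/64.

9/64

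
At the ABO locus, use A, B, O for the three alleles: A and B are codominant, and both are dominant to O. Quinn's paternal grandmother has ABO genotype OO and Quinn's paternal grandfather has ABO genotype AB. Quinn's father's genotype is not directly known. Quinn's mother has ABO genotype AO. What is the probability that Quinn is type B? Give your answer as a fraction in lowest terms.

1/8

Quinn's father's ABO genotype from OO × AB: 1/2 AO, 1/2 BO.
Crossing each possibility with the mother AO and summing P(type B): 1/2·0 + 1/2·1/4 = 1/8.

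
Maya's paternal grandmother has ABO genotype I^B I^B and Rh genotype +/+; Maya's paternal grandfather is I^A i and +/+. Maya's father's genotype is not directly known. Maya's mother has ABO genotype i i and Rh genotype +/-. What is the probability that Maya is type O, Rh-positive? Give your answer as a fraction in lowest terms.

Maya's father's ABO genotype from I^B I^B × I^A i: 1/2 I^A I^B, 1/2 I^B i.
Crossing each possibility with the mother i i and summing P(type O): 1/2·0 + 1/2·1/2 = 1/4.
Similarly for Rh via the father's Rh distribution: P(Rh+) = 1.
Independent loci: 1/4 × 1 = 1/4.

1/4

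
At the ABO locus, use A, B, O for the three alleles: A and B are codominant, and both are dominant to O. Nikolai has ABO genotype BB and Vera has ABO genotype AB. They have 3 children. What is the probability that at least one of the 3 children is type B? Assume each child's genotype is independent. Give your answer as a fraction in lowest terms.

7/8

ABO cross BB × AB → 1/2 B, 1/2 AB.
So P(type B) = 1/2 per child.
P(none) = (1/2)^3 = 1/8; P(at least one) = 1 − 1/8 = 7/8.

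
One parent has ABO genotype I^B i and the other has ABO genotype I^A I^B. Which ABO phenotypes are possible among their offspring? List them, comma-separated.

Gametes from I^B i × I^A I^B give offspring ABO genotypes I^A I^B, I^A i, I^B I^B, I^B i, i.e. phenotypes A, B, AB.

A, B, AB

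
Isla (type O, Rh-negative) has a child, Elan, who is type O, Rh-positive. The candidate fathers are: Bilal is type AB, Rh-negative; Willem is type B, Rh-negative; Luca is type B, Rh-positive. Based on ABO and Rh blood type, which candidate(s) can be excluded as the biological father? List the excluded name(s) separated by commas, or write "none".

A candidate is excluded only if no genotype consistent with his phenotype could produce a type O, Rh-positive child with a type O, Rh-negative mother.
Bilal (type AB, Rh-): no genotype consistent with that phenotype can produce a type-O Rh+ child with a type-O mother.
Willem (type B, Rh-): no genotype consistent with that phenotype can produce a type-O Rh+ child with a type-O mother.

Bilal, Willem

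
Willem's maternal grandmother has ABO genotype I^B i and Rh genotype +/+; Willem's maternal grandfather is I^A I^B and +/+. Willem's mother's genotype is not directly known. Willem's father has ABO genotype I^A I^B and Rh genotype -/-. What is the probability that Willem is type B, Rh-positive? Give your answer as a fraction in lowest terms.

3/8

Willem's mother's ABO genotype from I^B i × I^A I^B: 1/4 I^A I^B, 1/4 I^A i, 1/4 I^B I^B, 1/4 I^B i.
Crossing each possibility with the father I^A I^B and summing P(type B): 1/4·1/4 + 1/4·1/4 + 1/4·1/2 + 1/4·1/2 = 3/8.
Similarly for Rh via the mother's Rh distribution: P(Rh+) = 1.
Independent loci: 3/8 × 1 = 3/8.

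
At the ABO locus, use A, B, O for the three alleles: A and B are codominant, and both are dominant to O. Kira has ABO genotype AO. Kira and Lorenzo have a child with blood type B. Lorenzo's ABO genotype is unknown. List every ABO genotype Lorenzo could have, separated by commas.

AB, BB, BO

For each candidate genotype of Lorenzo, check whether crossing it with AO can produce every observed child phenotype.
  AA → possible child types {A} ✗
  AB → possible child types {A, B, AB} ✓
  AO → possible child types {O, A} ✗
  BB → possible child types {B, AB} ✓
  BO → possible child types {O, A, B, AB} ✓
  OO → possible child types {O, A} ✗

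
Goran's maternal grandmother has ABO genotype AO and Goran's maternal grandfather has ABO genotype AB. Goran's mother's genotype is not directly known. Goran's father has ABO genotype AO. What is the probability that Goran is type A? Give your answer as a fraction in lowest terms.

5/8

Goran's mother's ABO genotype from AO × AB: 1/4 AA, 1/4 AB, 1/4 AO, 1/4 BO.
Crossing each possibility with the father AO and summing P(type A): 1/4·1 + 1/4·1/2 + 1/4·3/4 + 1/4·1/4 = 5/8.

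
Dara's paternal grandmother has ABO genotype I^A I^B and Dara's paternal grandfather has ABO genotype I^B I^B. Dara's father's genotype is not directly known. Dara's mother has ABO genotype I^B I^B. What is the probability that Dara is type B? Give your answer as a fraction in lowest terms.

3/4

Dara's father's ABO genotype from I^A I^B × I^B I^B: 1/2 I^A I^B, 1/2 I^B I^B.
Crossing each possibility with the mother I^B I^B and summing P(type B): 1/2·1/2 + 1/2·1 = 3/4.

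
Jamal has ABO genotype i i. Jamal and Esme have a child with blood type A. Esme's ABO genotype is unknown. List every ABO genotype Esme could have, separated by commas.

For each candidate genotype of Esme, check whether crossing it with i i can produce every observed child phenotype.
  I^A I^A → possible child types {A} ✓
  I^A I^B → possible child types {A, B} ✓
  I^A i → possible child types {O, A} ✓
  I^B I^B → possible child types {B} ✗
  I^B i → possible child types {O, B} ✗
  i i → possible child types {O} ✗

I^A I^A, I^A I^B, I^A i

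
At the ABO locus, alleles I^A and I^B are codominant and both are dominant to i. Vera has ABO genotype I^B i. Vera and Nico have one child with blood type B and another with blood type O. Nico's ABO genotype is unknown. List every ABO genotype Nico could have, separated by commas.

I^A i, I^B i, i i

For each candidate genotype of Nico, check whether crossing it with I^B i can produce every observed child phenotype.
  I^A I^A → possible child types {A, AB} ✗
  I^A I^B → possible child types {A, B, AB} ✗
  I^A i → possible child types {O, A, B, AB} ✓
  I^B I^B → possible child types {B} ✗
  I^B i → possible child types {O, B} ✓
  i i → possible child types {O, B} ✓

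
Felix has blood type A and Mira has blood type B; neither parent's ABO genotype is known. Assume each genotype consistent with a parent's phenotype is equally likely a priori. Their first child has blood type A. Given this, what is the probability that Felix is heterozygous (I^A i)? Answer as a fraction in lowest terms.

1/3

Possible genotypes: Felix ∈ {I^A I^A, I^A i}; Mira ∈ {I^B I^B, I^B i}.
Weight each parental genotype pair by prior × P(type-A child):
  I^A I^A × I^B i: posterior weight 2/3.
  I^A i × I^B i: posterior weight 1/3.
Sum the posterior weight over pairs where Felix is I^A i: 1/3.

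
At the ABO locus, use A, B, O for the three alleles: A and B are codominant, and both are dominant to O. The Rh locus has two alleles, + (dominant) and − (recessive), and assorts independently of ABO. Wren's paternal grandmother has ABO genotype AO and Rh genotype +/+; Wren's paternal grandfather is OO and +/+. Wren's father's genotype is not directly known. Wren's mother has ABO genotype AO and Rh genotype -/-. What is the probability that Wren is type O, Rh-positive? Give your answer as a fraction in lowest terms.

Wren's father's ABO genotype from AO × OO: 1/2 AO, 1/2 OO.
Crossing each possibility with the mother AO and summing P(type O): 1/2·1/4 + 1/2·1/2 = 3/8.
Similarly for Rh via the father's Rh distribution: P(Rh+) = 1.
Independent loci: 3/8 × 1 = 3/8.

3/8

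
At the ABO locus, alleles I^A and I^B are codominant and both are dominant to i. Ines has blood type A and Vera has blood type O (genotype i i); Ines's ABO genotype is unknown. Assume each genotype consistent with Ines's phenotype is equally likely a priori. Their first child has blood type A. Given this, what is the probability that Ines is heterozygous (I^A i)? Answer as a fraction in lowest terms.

1/3

Possible genotypes: Ines ∈ {I^A I^A, I^A i}; Vera ∈ {i i}.
Weight each parental genotype pair by prior × P(type-A child):
  I^A I^A × i i: posterior weight 2/3.
  I^A i × i i: posterior weight 1/3.
Sum the posterior weight over pairs where Ines is I^A i: 1/3.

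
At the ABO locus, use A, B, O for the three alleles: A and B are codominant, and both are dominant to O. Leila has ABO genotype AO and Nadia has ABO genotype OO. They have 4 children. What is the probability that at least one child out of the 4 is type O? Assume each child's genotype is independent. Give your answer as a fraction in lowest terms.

ABO cross AO × OO → 1/2 O, 1/2 A.
So P(type O) = 1/2 per child.
P(none) = (1/2)^4 = 1/16; P(at least one) = 1 − 1/16 = 15/16.

15/16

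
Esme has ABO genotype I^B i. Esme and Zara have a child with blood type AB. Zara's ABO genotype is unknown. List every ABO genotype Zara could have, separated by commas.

For each candidate genotype of Zara, check whether crossing it with I^B i can produce every observed child phenotype.
  I^A I^A → possible child types {A, AB} ✓
  I^A I^B → possible child types {A, B, AB} ✓
  I^A i → possible child types {O, A, B, AB} ✓
  I^B I^B → possible child types {B} ✗
  I^B i → possible child types {O, B} ✗
  i i → possible child types {O, B} ✗

I^A I^A, I^A I^B, I^A i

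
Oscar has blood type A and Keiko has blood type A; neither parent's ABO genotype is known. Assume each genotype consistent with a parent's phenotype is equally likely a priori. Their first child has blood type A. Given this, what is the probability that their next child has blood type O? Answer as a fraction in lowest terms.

Possible genotypes: Oscar ∈ {I^A I^A, I^A i}; Keiko ∈ {I^A I^A, I^A i}.
Weight each parental genotype pair by prior × P(type-A child):
  I^A I^A × I^A I^A: posterior weight 4/15; P(next child type O) = 0.
  I^A I^A × I^A i: posterior weight 4/15; P(next child type O) = 0.
  I^A i × I^A I^A: posterior weight 4/15; P(next child type O) = 0.
  I^A i × I^A i: posterior weight 1/5; P(next child type O) = 1/4.
Weighted sum = 1/20.

1/20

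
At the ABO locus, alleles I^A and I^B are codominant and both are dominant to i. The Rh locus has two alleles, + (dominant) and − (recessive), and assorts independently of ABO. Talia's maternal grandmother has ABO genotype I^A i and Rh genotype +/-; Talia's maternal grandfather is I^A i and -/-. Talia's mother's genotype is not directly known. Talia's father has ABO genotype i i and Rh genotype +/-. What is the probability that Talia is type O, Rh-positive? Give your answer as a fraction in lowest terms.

Talia's mother's ABO genotype from I^A i × I^A i: 1/4 I^A I^A, 1/2 I^A i, 1/4 i i.
Crossing each possibility with the father i i and summing P(type O): 1/4·0 + 1/2·1/2 + 1/4·1 = 1/2.
Similarly for Rh via the mother's Rh distribution: P(Rh+) = 5/8.
Independent loci: 1/2 × 5/8 = 5/16.

5/16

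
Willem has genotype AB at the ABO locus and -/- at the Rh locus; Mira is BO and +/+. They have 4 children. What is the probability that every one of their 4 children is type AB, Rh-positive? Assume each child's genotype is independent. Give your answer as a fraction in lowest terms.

ABO cross AB × BO → 1/4 A, 1/2 B, 1/4 AB.
Rh cross -/- × +/+ → 1 Rh+; so P(type AB, Rh-positive) = 1/4 × 1 = 1/4 per child.
All 4 independent: (1/4)^4 = 1/256.

1/256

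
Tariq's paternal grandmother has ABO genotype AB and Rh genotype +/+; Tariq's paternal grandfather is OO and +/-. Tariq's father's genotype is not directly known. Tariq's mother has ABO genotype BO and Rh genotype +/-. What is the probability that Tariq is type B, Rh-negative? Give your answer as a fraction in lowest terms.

Tariq's father's ABO genotype from AB × OO: 1/2 AO, 1/2 BO.
Crossing each possibility with the mother BO and summing P(type B): 1/2·1/4 + 1/2·3/4 = 1/2.
Similarly for Rh via the father's Rh distribution: P(Rh-) = 1/8.
Independent loci: 1/2 × 1/8 = 1/16.

1/16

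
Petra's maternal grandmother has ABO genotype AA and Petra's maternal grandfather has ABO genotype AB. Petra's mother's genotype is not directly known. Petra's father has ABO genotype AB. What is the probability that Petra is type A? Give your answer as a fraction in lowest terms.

3/8

Petra's mother's ABO genotype from AA × AB: 1/2 AA, 1/2 AB.
Crossing each possibility with the father AB and summing P(type A): 1/2·1/2 + 1/2·1/4 = 3/8.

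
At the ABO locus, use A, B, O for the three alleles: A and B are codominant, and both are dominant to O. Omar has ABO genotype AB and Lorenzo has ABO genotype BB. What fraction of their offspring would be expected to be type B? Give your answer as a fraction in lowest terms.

ABO cross AB × BB → offspring phenotypes: 1/2 B, 1/2 AB.
So P(type B) = 1/2.

1/2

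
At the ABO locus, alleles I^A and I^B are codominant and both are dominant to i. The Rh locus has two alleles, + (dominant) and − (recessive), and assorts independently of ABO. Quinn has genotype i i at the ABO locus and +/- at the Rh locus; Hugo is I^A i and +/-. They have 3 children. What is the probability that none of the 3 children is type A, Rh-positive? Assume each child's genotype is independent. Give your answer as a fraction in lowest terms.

ABO cross i i × I^A i → 1/2 O, 1/2 A.
Rh cross +/- × +/- → 3/4 Rh+, 1/4 Rh-; so P(type A, Rh-positive) = 1/2 × 3/4 = 3/8 per child.
P(not type A, Rh-positive) = 5/8 for one child; (5/8)^3 = 125/512.

125/512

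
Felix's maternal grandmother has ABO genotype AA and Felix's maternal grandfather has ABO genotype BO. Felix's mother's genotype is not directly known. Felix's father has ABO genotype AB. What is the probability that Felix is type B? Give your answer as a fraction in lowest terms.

1/4

Felix's mother's ABO genotype from AA × BO: 1/2 AB, 1/2 AO.
Crossing each possibility with the father AB and summing P(type B): 1/2·1/4 + 1/2·1/4 = 1/4.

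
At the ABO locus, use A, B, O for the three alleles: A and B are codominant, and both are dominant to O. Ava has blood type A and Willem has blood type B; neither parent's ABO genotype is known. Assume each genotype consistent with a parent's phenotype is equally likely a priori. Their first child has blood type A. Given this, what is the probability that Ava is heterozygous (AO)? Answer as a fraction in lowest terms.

1/3

Possible genotypes: Ava ∈ {AA, AO}; Willem ∈ {BB, BO}.
Weight each parental genotype pair by prior × P(type-A child):
  AA × BO: posterior weight 2/3.
  AO × BO: posterior weight 1/3.
Sum the posterior weight over pairs where Ava is AO: 1/3.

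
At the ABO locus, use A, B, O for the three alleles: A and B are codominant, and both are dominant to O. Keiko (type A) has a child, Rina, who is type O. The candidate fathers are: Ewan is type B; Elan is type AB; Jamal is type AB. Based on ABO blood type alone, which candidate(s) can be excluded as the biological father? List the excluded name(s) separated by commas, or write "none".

A candidate is excluded only if no genotype consistent with his phenotype could produce a type O child with a type A mother.
Elan (type AB): no genotype consistent with that phenotype can produce a type-O child with a type-A mother.
Jamal (type AB): no genotype consistent with that phenotype can produce a type-O child with a type-A mother.

Elan, Jamal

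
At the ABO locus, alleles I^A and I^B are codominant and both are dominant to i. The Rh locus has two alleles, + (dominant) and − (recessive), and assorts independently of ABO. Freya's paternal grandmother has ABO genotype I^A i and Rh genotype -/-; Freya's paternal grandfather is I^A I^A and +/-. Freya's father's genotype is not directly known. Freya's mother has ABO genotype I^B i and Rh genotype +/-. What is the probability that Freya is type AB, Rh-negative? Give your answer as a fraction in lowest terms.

Freya's father's ABO genotype from I^A i × I^A I^A: 1/2 I^A I^A, 1/2 I^A i.
Crossing each possibility with the mother I^B i and summing P(type AB): 1/2·1/2 + 1/2·1/4 = 3/8.
Similarly for Rh via the father's Rh distribution: P(Rh-) = 3/8.
Independent loci: 3/8 × 3/8 = 9/64.

9/64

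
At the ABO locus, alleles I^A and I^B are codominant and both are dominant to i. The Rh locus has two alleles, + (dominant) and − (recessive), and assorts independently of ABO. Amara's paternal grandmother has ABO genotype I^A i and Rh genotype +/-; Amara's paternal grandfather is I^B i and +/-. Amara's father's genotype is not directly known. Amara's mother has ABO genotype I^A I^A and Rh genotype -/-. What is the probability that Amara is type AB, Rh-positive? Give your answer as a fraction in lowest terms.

1/8

Amara's father's ABO genotype from I^A i × I^B i: 1/4 I^A I^B, 1/4 I^A i, 1/4 I^B i, 1/4 i i.
Crossing each possibility with the mother I^A I^A and summing P(type AB): 1/4·1/2 + 1/4·0 + 1/4·1/2 + 1/4·0 = 1/4.
Similarly for Rh via the father's Rh distribution: P(Rh+) = 1/2.
Independent loci: 1/4 × 1/2 = 1/8.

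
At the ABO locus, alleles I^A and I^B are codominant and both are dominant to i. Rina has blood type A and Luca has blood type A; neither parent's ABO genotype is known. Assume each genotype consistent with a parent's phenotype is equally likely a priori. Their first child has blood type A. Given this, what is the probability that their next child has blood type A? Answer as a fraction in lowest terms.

Possible genotypes: Rina ∈ {I^A I^A, I^A i}; Luca ∈ {I^A I^A, I^A i}.
Weight each parental genotype pair by prior × P(type-A child):
  I^A I^A × I^A I^A: posterior weight 4/15; P(next child type A) = 1.
  I^A I^A × I^A i: posterior weight 4/15; P(next child type A) = 1.
  I^A i × I^A I^A: posterior weight 4/15; P(next child type A) = 1.
  I^A i × I^A i: posterior weight 1/5; P(next child type A) = 3/4.
Weighted sum = 19/20.

19/20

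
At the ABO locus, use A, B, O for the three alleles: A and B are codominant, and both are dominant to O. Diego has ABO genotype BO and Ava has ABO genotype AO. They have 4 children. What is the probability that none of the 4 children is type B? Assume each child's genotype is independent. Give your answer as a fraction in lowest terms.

ABO cross BO × AO → 1/4 O, 1/4 A, 1/4 B, 1/4 AB.
So P(type B) = 1/4 per child.
P(not type B) = 3/4 for one child; (3/4)^4 = 81/256.

81/256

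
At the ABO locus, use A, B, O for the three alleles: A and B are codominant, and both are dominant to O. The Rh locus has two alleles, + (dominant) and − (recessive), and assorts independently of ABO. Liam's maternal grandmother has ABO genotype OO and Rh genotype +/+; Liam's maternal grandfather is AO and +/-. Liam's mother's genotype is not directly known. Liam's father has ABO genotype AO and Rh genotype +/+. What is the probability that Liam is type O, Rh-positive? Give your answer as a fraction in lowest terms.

3/8

Liam's mother's ABO genotype from OO × AO: 1/2 AO, 1/2 OO.
Crossing each possibility with the father AO and summing P(type O): 1/2·1/4 + 1/2·1/2 = 3/8.
Similarly for Rh via the mother's Rh distribution: P(Rh+) = 1.
Independent loci: 3/8 × 1 = 3/8.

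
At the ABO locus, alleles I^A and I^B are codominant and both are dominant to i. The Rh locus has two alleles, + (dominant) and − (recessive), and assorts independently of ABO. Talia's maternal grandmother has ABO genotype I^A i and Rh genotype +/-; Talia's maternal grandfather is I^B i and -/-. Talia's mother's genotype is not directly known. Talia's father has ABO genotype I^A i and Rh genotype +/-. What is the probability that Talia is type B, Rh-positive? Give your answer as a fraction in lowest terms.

5/64

Talia's mother's ABO genotype from I^A i × I^B i: 1/4 I^A I^B, 1/4 I^A i, 1/4 I^B i, 1/4 i i.
Crossing each possibility with the father I^A i and summing P(type B): 1/4·1/4 + 1/4·0 + 1/4·1/4 + 1/4·0 = 1/8.
Similarly for Rh via the mother's Rh distribution: P(Rh+) = 5/8.
Independent loci: 1/8 × 5/8 = 5/64.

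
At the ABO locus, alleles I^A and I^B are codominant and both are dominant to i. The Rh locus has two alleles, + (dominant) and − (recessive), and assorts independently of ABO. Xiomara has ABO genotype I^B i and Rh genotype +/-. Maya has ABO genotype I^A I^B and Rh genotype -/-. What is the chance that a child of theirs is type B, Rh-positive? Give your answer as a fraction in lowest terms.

ABO cross I^B i × I^A I^B → offspring phenotypes: 1/4 A, 1/2 B, 1/4 AB.
Rh cross +/- × -/- → 1/2 Rh+, 1/2 Rh-.
Independent loci: P(type B, Rh-positive) = 1/2 × 1/2 = 1/4.

1/4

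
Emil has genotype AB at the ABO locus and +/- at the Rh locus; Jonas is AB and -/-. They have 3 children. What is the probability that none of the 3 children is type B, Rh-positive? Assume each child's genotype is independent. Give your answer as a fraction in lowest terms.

ABO cross AB × AB → 1/4 A, 1/4 B, 1/2 AB.
Rh cross +/- × -/- → 1/2 Rh+, 1/2 Rh-; so P(type B, Rh-positive) = 1/4 × 1/2 = 1/8 per child.
P(not type B, Rh-positive) = 7/8 for one child; (7/8)^3 = 343/512.

343/512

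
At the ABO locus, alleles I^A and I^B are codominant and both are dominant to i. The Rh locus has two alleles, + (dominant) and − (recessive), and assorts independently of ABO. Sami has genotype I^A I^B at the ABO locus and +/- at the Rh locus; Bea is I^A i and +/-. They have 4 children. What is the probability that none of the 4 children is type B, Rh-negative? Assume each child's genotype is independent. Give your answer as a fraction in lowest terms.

ABO cross I^A I^B × I^A i → 1/2 A, 1/4 B, 1/4 AB.
Rh cross +/- × +/- → 3/4 Rh+, 1/4 Rh-; so P(type B, Rh-negative) = 1/4 × 1/4 = 1/16 per child.
P(not type B, Rh-negative) = 15/16 for one child; (15/16)^4 = 50625/65536.

50625/65536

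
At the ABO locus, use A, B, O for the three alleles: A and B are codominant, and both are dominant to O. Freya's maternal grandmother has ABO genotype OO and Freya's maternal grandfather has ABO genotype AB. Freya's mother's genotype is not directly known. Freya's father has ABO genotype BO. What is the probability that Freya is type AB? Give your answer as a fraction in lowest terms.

1/8

Freya's mother's ABO genotype from OO × AB: 1/2 AO, 1/2 BO.
Crossing each possibility with the father BO and summing P(type AB): 1/2·1/4 + 1/2·0 = 1/8.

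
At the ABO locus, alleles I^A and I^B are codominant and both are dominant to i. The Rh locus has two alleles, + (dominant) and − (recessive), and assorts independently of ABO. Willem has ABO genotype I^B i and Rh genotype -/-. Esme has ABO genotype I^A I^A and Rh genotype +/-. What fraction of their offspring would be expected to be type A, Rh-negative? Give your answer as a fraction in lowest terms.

1/4

ABO cross I^B i × I^A I^A → offspring phenotypes: 1/2 A, 1/2 AB.
Rh cross -/- × +/- → 1/2 Rh+, 1/2 Rh-.
Independent loci: P(type A, Rh-negative) = 1/2 × 1/2 = 1/4.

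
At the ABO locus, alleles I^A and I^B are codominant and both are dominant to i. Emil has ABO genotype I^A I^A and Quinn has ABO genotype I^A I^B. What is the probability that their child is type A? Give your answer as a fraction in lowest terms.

1/2

ABO cross I^A I^A × I^A I^B → offspring phenotypes: 1/2 A, 1/2 AB.
So P(type A) = 1/2.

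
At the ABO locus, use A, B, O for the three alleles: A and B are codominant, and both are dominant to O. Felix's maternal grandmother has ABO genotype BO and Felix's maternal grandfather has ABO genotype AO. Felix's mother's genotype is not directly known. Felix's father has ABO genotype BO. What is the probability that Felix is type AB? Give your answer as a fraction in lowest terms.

1/8

Felix's mother's ABO genotype from BO × AO: 1/4 AB, 1/4 AO, 1/4 BO, 1/4 OO.
Crossing each possibility with the father BO and summing P(type AB): 1/4·1/4 + 1/4·1/4 + 1/4·0 + 1/4·0 = 1/8.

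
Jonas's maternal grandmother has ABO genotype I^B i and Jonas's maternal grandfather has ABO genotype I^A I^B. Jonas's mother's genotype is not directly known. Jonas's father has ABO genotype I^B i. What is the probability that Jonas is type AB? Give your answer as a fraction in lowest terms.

Jonas's mother's ABO genotype from I^B i × I^A I^B: 1/4 I^A I^B, 1/4 I^A i, 1/4 I^B I^B, 1/4 I^B i.
Crossing each possibility with the father I^B i and summing P(type AB): 1/4·1/4 + 1/4·1/4 + 1/4·0 + 1/4·0 = 1/8.

1/8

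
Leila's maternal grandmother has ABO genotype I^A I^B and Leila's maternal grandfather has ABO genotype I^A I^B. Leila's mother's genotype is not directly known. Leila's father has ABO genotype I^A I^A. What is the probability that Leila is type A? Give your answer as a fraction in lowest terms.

1/2

Leila's mother's ABO genotype from I^A I^B × I^A I^B: 1/4 I^A I^A, 1/2 I^A I^B, 1/4 I^B I^B.
Crossing each possibility with the father I^A I^A and summing P(type A): 1/4·1 + 1/2·1/2 + 1/4·0 = 1/2.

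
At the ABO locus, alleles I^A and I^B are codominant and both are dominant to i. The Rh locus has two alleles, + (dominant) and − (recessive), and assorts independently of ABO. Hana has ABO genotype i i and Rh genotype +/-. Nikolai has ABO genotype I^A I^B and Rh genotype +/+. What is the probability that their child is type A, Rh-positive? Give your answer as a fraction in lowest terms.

ABO cross i i × I^A I^B → offspring phenotypes: 1/2 A, 1/2 B.
Rh cross +/- × +/+ → 1 Rh+.
Independent loci: P(type A, Rh-positive) = 1/2 × 1 = 1/2.

1/2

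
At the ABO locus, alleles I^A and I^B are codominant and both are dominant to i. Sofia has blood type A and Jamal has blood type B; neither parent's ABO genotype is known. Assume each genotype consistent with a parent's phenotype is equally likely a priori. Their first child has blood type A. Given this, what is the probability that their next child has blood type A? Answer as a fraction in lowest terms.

5/12

Possible genotypes: Sofia ∈ {I^A I^A, I^A i}; Jamal ∈ {I^B I^B, I^B i}.
Weight each parental genotype pair by prior × P(type-A child):
  I^A I^A × I^B i: posterior weight 2/3; P(next child type A) = 1/2.
  I^A i × I^B i: posterior weight 1/3; P(next child type A) = 1/4.
Weighted sum = 5/12.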